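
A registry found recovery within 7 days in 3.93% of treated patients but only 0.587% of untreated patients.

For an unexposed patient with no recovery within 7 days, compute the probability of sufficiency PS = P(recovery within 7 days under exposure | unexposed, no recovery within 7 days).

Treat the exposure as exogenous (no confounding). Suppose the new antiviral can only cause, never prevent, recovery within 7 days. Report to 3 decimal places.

p₁ = 0.0393, p₀ = 0.00587.
Under exogeneity and monotonicity, PS = (p₁ − p₀) / (1 − p₀).
PS = (0.0393 − 0.00587) / (1 − 0.00587) = 0.03343 / 0.99413 ≈ 0.0336

PS ≈ 0.034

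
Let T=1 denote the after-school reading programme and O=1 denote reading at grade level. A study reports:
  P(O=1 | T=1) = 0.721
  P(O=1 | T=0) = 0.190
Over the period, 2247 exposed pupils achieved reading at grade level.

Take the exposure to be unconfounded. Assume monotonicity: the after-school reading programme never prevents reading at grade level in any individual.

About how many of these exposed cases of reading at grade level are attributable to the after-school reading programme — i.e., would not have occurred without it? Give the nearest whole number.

Let p₁ = 0.721, p₀ = 0.19.
PN = (p₁ − p₀)/p₁ = (0.721 − 0.19) / 0.721 ≈ 0.73648.
Attributable cases ≈ PN × (exposed cases) = 0.73648 × 2247 ≈ 1654.86.

about 1655 cases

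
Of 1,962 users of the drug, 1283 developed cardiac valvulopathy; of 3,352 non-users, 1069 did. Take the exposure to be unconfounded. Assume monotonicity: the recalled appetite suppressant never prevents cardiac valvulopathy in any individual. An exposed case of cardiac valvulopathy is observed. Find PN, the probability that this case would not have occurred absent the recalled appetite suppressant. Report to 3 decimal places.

PN ≈ 0.512

p₁ = P(outcome | exposed) = 1283/1962 = 0.65392
p₀ = P(outcome | unexposed) = 1069/3352 = 0.31891
Under exogeneity and monotonicity, PN = (p₁ − p₀) / p₁.
PN = (0.65392 − 0.31891) / 0.65392 = 0.33501 / 0.65392 ≈ 0.5123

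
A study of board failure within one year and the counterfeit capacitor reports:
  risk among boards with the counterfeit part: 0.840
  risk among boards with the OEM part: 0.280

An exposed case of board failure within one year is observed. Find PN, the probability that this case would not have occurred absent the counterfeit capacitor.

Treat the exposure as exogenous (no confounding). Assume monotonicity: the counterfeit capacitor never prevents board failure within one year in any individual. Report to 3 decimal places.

PN ≈ 0.667

Let p₁ = 0.84, p₀ = 0.28.
Under exogeneity and monotonicity, PN = (p₁ − p₀) / p₁.
PN = (0.84 − 0.28) / 0.84 = 0.56 / 0.84 ≈ 0.6667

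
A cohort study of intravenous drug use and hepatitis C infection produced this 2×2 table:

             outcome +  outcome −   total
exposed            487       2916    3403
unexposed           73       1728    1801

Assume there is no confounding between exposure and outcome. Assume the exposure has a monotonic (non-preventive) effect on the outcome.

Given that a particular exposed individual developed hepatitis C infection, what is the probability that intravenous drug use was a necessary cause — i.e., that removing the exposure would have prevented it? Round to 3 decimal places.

PN ≈ 0.717

p₁ = P(outcome | exposed) = 487/3403 = 0.14311
p₀ = P(outcome | unexposed) = 73/1801 = 0.040533
Under exogeneity and monotonicity, PN = (p₁ − p₀)/p₁.
PN = (0.14311 − 0.040533) / 0.14311 ≈ 0.7168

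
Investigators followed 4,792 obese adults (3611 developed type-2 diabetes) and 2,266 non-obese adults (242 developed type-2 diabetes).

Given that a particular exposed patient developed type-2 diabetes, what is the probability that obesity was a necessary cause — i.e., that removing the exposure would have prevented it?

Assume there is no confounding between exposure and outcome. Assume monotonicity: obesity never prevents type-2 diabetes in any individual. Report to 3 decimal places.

p₁ = P(outcome | exposed) = 3611/4792 = 0.75355
p₀ = P(outcome | unexposed) = 242/2266 = 0.1068
Under exogeneity and monotonicity, PN = (p₁ − p₀) / p₁.
PN = (0.75355 − 0.1068) / 0.75355 = 0.64675 / 0.75355 ≈ 0.8583

PN ≈ 0.858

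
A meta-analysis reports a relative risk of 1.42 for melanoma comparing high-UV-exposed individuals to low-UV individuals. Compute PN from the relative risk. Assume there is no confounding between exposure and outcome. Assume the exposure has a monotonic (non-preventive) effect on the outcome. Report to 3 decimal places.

PN ≈ 0.296

Under exogeneity and monotonicity, PN = (RR − 1) / RR = 1 − 1/RR.
PN = (1.42 − 1) / 1.42 = 0.42 / 1.42 ≈ 0.2958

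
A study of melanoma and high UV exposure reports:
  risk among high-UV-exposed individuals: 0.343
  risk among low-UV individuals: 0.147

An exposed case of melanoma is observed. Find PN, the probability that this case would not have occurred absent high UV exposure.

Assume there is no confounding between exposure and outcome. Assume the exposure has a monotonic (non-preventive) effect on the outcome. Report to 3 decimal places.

PN ≈ 0.571

Let p₁ = 0.343, p₀ = 0.147.
Under exogeneity and monotonicity, PN = (p₁ − p₀) / p₁.
PN = (0.343 − 0.147) / 0.343 = 0.196 / 0.343 ≈ 0.5714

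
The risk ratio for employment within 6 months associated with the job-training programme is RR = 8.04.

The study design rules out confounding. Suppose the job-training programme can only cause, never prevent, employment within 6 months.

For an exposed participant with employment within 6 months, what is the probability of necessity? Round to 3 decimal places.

PN ≈ 0.876

Under exogeneity and monotonicity, PN = (RR − 1) / RR = 1 − 1/RR.
PN = (8.04 − 1) / 8.04 = 7.04 / 8.04 ≈ 0.8756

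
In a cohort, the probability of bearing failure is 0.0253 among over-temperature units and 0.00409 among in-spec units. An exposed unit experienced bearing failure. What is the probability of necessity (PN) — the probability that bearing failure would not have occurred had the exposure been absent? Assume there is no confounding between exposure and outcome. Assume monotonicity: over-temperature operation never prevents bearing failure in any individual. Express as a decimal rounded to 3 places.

Let p₁ = 0.0253, p₀ = 0.00409.
Under exogeneity and monotonicity, PN = (p₁ − p₀) / p₁.
PN = (0.0253 − 0.00409) / 0.0253 = 0.02121 / 0.0253 ≈ 0.8383

PN ≈ 0.838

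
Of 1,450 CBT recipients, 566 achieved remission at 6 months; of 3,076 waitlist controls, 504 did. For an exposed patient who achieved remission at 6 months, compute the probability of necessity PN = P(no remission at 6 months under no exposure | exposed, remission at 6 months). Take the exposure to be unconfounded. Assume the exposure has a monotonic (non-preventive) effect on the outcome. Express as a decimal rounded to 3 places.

p₁ = P(outcome | exposed) = 566/1450 = 0.39034
p₀ = P(outcome | unexposed) = 504/3076 = 0.16385
Under exogeneity and monotonicity, PN = (p₁ − p₀) / p₁.
PN = (0.39034 − 0.16385) / 0.39034 = 0.2265 / 0.39034 ≈ 0.5802

PN ≈ 0.580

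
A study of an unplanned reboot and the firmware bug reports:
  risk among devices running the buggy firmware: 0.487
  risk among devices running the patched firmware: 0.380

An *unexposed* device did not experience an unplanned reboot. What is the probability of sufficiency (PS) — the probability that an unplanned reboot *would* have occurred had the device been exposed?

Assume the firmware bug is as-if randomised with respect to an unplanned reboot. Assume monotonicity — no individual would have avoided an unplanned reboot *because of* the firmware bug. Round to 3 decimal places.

PS ≈ 0.173

Let p₁ = 0.487, p₀ = 0.38.
Under exogeneity and monotonicity, PS = (p₁ − p₀) / (1 − p₀).
PS = (0.487 − 0.38) / (1 − 0.38) = 0.107 / 0.62 ≈ 0.1726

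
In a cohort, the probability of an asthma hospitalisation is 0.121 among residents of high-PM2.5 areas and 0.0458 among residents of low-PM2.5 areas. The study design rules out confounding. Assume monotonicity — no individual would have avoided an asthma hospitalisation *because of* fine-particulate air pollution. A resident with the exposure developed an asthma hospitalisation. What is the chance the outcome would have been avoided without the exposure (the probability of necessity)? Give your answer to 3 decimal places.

Let p₁ = 0.121, p₀ = 0.0458.
Under exogeneity and monotonicity, PN = (p₁ − p₀) / p₁.
PN = (0.121 − 0.0458) / 0.121 = 0.0752 / 0.121 ≈ 0.6215

PN ≈ 0.621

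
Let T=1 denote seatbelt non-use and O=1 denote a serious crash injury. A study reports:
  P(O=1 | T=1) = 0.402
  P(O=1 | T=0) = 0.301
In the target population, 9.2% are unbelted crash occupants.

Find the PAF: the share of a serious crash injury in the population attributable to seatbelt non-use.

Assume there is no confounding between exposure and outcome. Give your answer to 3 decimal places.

Let p₁ = 0.402, p₀ = 0.301.
Overall risk P(Y=1) = π·p₁ + (1−π)·p₀ = 0.092×0.402 + 0.908×0.301 = 0.31029.
Under exogeneity, PAF = [P(Y=1) − p₀] / P(Y=1).
PAF = (0.31029 − 0.301) / 0.31029 ≈ 0.0299

PAF ≈ 0.030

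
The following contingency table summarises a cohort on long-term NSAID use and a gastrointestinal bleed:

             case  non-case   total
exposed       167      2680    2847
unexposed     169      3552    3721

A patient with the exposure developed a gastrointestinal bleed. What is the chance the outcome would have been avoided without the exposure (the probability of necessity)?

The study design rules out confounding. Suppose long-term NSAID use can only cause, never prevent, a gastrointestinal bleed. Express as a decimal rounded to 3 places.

p₁ = P(outcome | exposed) = 167/2847 = 0.058658
p₀ = P(outcome | unexposed) = 169/3721 = 0.045418
Under exogeneity and monotonicity, PN = (p₁ − p₀)/p₁.
PN = (0.058658 − 0.045418) / 0.058658 ≈ 0.2257

PN ≈ 0.226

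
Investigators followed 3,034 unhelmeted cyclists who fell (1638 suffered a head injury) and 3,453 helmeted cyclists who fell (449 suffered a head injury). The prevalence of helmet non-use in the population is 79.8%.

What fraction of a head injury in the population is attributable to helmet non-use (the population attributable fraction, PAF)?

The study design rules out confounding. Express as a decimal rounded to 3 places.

PAF ≈ 0.716

p₁ = P(outcome | exposed) = 1638/3034 = 0.53988
p₀ = P(outcome | unexposed) = 449/3453 = 0.13003
Overall risk P(Y=1) = π·p₁ + (1−π)·p₀ = 0.798×0.53988 + 0.202×0.13003 = 0.45709.
Under exogeneity, PAF = [P(Y=1) − p₀] / P(Y=1).
PAF = (0.45709 − 0.13003) / 0.45709 ≈ 0.7155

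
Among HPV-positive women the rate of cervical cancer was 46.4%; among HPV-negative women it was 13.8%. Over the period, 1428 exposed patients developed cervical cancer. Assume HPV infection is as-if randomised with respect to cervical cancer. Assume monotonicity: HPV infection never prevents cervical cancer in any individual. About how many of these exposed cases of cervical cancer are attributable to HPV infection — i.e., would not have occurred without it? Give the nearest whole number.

p₁ = 0.464, p₀ = 0.138.
PN = (p₁ − p₀)/p₁ = (0.464 − 0.138) / 0.464 ≈ 0.70259.
Attributable cases ≈ PN × (exposed cases) = 0.70259 × 1428 ≈ 1003.29.

about 1003 cases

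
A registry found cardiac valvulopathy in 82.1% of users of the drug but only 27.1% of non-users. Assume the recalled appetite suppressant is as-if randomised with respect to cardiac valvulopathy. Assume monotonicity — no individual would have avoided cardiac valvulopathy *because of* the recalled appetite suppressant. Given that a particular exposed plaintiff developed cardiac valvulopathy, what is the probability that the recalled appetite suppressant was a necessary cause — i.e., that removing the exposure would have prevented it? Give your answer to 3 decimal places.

PN ≈ 0.670

p₁ = 0.821, p₀ = 0.271.
Under exogeneity and monotonicity, PN = (p₁ − p₀) / p₁.
PN = (0.821 − 0.271) / 0.821 = 0.55 / 0.821 ≈ 0.6699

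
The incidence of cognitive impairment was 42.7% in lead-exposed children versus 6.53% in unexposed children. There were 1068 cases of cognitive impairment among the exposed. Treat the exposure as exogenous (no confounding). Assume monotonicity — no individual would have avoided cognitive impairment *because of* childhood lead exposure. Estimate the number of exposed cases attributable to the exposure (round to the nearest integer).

about 905 cases

p₁ = 0.427, p₀ = 0.0653.
PN = (p₁ − p₀)/p₁ = (0.427 − 0.0653) / 0.427 ≈ 0.84707.
Attributable cases ≈ PN × (exposed cases) = 0.84707 × 1068 ≈ 904.67.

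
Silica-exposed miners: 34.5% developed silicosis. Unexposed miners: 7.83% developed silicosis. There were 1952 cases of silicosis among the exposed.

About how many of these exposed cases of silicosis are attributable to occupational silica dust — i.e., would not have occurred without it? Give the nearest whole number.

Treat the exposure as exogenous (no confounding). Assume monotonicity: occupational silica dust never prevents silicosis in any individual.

about 1509 cases

p₁ = 0.345, p₀ = 0.0783.
PN = (p₁ − p₀)/p₁ = (0.345 − 0.0783) / 0.345 ≈ 0.77304.
Attributable cases ≈ PN × (exposed cases) = 0.77304 × 1952 ≈ 1508.98.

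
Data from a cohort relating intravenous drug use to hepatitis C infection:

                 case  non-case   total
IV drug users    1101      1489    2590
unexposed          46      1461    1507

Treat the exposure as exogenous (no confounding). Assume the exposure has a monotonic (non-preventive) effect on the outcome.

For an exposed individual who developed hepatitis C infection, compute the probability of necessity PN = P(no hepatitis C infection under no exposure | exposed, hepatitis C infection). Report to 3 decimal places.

p₁ = P(outcome | exposed) = 1101/2590 = 0.4251
p₀ = P(outcome | unexposed) = 46/1507 = 0.030524
Under exogeneity and monotonicity, PN = (p₁ − p₀)/p₁.
PN = (0.4251 − 0.030524) / 0.4251 ≈ 0.9282

PN ≈ 0.928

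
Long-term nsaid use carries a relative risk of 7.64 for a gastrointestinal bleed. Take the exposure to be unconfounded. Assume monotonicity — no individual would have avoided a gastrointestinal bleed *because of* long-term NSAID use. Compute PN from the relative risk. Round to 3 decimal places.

PN ≈ 0.869

Under exogeneity and monotonicity, PN = (RR − 1) / RR = 1 − 1/RR.
PN = (7.64 − 1) / 7.64 = 6.64 / 7.64 ≈ 0.8691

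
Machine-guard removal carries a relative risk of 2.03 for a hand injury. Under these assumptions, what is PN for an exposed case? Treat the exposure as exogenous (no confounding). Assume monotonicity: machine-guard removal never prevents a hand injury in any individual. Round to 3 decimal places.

Under exogeneity and monotonicity, PN = (RR − 1) / RR = 1 − 1/RR.
PN = (2.03 − 1) / 2.03 = 1.03 / 2.03 ≈ 0.5074

PN ≈ 0.507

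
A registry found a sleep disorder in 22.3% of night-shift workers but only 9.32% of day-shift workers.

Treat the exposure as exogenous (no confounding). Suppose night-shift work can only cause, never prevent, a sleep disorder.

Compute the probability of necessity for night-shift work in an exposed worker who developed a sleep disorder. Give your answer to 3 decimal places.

p₁ = 0.223, p₀ = 0.0932.
Under exogeneity and monotonicity, PN = (p₁ − p₀) / p₁.
PN = (0.223 − 0.0932) / 0.223 = 0.1298 / 0.223 ≈ 0.5821

PN ≈ 0.582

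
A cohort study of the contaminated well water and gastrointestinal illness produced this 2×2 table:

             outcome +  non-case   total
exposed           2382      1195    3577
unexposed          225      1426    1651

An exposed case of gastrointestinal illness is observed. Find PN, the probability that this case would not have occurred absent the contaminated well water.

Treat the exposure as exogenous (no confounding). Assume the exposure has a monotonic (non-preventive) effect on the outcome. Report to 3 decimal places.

p₁ = P(outcome | exposed) = 2382/3577 = 0.66592
p₀ = P(outcome | unexposed) = 225/1651 = 0.13628
Under exogeneity and monotonicity, PN = (p₁ − p₀) / p₁.
PN = (0.66592 − 0.13628) / 0.66592 = 0.52964 / 0.66592 ≈ 0.7953

PN ≈ 0.795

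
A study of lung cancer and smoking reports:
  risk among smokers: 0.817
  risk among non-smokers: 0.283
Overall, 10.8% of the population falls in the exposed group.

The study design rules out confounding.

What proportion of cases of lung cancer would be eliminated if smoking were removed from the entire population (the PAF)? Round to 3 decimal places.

Let p₁ = 0.817, p₀ = 0.283.
Overall risk P(Y=1) = π·p₁ + (1−π)·p₀ = 0.108×0.817 + 0.892×0.283 = 0.34067.
Under exogeneity, PAF = [P(Y=1) − p₀] / P(Y=1).
PAF = (0.34067 − 0.283) / 0.34067 ≈ 0.1693

PAF ≈ 0.169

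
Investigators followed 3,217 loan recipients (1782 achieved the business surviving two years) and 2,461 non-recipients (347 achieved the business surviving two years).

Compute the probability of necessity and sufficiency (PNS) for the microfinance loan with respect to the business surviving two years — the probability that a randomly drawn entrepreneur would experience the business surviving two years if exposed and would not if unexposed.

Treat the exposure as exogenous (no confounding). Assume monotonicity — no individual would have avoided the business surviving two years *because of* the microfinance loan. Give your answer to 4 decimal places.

PNS ≈ 0.4129

p₁ = P(outcome | exposed) = 1782/3217 = 0.55393
p₀ = P(outcome | unexposed) = 347/2461 = 0.141
Under exogeneity and monotonicity, PNS = p₁ − p₀.
PNS = 0.55393 − 0.141 = 0.41293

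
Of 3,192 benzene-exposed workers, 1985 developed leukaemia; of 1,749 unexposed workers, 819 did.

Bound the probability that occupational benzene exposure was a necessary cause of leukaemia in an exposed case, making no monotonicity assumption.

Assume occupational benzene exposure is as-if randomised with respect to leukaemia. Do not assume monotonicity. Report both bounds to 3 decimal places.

0.247 ≤ PN ≤ 0.855

p₁ = P(outcome | exposed) = 1985/3192 = 0.62187
p₀ = P(outcome | unexposed) = 819/1749 = 0.46827
Under exogeneity alone the bounds on PN are max{0,(p₁−p₀)/p₁} ≤ PN ≤ min{1,(1−p₀)/p₁}.
  lower = (p₁ − p₀)/p₁ = 0.1536 / 0.62187 ≈ 0.2470
  upper = min{1, (1 − p₀)/p₁} = 0.53173 / 0.62187 ≈ 0.8551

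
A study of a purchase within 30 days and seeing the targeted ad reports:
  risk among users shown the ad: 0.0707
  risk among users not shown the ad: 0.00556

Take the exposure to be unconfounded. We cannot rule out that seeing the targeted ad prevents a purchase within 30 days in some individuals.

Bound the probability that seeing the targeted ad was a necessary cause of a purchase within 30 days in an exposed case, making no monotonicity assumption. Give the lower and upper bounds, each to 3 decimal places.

Let p₁ = 0.0707, p₀ = 0.00556.
Under exogeneity alone the bounds on PN are max{0,(p₁−p₀)/p₁} ≤ PN ≤ min{1,(1−p₀)/p₁}.
  lower = (p₁ − p₀)/p₁ = 0.06514 / 0.0707 ≈ 0.9214
  upper = min{1, (1 − p₀)/p₁} = 0.99444 / 0.0707 ≈ 14.0656 → capped at 1

0.921 ≤ PN ≤ 1.000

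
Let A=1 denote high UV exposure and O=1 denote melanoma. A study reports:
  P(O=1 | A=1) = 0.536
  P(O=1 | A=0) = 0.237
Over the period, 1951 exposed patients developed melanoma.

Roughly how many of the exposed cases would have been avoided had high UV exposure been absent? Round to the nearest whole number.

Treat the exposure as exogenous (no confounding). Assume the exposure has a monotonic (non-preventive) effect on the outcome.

about 1088 cases

Let p₁ = 0.536, p₀ = 0.237.
PN = (p₁ − p₀)/p₁ = (0.536 − 0.237) / 0.536 ≈ 0.55784.
Attributable cases ≈ PN × (exposed cases) = 0.55784 × 1951 ≈ 1088.34.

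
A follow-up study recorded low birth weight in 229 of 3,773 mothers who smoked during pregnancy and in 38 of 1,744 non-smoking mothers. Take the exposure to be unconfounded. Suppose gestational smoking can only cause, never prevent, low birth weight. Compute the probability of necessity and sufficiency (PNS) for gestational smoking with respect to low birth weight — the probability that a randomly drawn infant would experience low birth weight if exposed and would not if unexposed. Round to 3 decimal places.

PNS ≈ 0.039

p₁ = P(outcome | exposed) = 229/3773 = 0.060694
p₀ = P(outcome | unexposed) = 38/1744 = 0.021789
Under exogeneity and monotonicity, PNS = p₁ − p₀.
PNS = 0.060694 − 0.021789 = 0.038905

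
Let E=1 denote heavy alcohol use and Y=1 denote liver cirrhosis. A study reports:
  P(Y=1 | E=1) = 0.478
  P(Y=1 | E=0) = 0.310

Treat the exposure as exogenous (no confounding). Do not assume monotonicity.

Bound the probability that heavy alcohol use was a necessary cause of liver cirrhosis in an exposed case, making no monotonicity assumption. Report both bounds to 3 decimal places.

0.351 ≤ PN ≤ 1.000

Let p₁ = 0.478, p₀ = 0.31.
Under exogeneity alone the bounds on PN are max{0,(p₁−p₀)/p₁} ≤ PN ≤ min{1,(1−p₀)/p₁}.
  lower = (p₁ − p₀)/p₁ = 0.168 / 0.478 ≈ 0.3515
  upper = min{1, (1 − p₀)/p₁} = 0.69 / 0.478 ≈ 1.4435 → capped at 1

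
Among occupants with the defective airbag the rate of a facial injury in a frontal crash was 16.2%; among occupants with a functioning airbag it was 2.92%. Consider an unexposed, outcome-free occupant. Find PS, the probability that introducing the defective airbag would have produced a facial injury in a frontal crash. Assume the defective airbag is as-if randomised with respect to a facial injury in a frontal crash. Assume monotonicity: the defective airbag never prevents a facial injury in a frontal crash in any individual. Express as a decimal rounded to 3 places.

p₁ = 0.162, p₀ = 0.0292.
Under exogeneity and monotonicity, PS = (p₁ − p₀) / (1 − p₀).
PS = (0.162 − 0.0292) / (1 − 0.0292) = 0.1328 / 0.9708 ≈ 0.1368

PS ≈ 0.137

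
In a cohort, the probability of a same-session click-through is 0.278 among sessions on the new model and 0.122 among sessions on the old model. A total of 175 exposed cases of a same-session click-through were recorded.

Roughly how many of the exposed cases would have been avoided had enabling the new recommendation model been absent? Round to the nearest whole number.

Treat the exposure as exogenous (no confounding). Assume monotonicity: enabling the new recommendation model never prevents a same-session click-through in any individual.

about 98 cases

Let p₁ = 0.278, p₀ = 0.122.
PN = (p₁ − p₀)/p₁ = (0.278 − 0.122) / 0.278 ≈ 0.56115.
Attributable cases ≈ PN × (exposed cases) = 0.56115 × 175 ≈ 98.20.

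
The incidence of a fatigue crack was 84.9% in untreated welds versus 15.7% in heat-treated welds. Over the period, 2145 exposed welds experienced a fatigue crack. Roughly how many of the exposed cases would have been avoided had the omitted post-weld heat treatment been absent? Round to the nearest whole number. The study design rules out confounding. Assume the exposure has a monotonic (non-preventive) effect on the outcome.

p₁ = 0.849, p₀ = 0.157.
PN = (p₁ − p₀)/p₁ = (0.849 − 0.157) / 0.849 ≈ 0.81508.
Attributable cases ≈ PN × (exposed cases) = 0.81508 × 2145 ≈ 1748.34.

about 1748 cases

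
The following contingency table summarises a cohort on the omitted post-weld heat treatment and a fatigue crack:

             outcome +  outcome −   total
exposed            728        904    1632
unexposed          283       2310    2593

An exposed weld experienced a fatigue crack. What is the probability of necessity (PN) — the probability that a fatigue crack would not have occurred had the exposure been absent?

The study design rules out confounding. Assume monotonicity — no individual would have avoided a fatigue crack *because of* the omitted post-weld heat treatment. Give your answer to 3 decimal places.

p₁ = P(outcome | exposed) = 728/1632 = 0.44608
p₀ = P(outcome | unexposed) = 283/2593 = 0.10914
Under exogeneity and monotonicity, PN = (p₁ − p₀) / p₁.
PN = (0.44608 − 0.10914) / 0.44608 = 0.33694 / 0.44608 ≈ 0.7553

PN ≈ 0.755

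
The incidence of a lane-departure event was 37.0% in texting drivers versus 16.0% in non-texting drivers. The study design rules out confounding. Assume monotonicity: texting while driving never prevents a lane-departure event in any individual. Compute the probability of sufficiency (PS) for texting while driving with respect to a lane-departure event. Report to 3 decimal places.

p₁ = 0.37, p₀ = 0.16.
Under exogeneity and monotonicity, PS = (p₁ − p₀) / (1 − p₀).
PS = (0.37 − 0.16) / (1 − 0.16) = 0.21 / 0.84 ≈ 0.2500

PS ≈ 0.250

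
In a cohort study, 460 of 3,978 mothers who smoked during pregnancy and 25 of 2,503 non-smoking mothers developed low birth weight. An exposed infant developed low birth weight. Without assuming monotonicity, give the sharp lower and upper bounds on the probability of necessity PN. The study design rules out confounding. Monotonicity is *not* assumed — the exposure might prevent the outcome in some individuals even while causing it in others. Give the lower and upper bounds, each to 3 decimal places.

p₁ = P(outcome | exposed) = 460/3978 = 0.11564
p₀ = P(outcome | unexposed) = 25/2503 = 0.009988
Under exogeneity alone the bounds on PN are max{0,(p₁−p₀)/p₁} ≤ PN ≤ min{1,(1−p₀)/p₁}.
  lower = (p₁ − p₀)/p₁ = 0.10565 / 0.11564 ≈ 0.9136
  upper = min{1, (1 − p₀)/p₁} = 0.99001 / 0.11564 ≈ 8.5615 → capped at 1

0.914 ≤ PN ≤ 1.000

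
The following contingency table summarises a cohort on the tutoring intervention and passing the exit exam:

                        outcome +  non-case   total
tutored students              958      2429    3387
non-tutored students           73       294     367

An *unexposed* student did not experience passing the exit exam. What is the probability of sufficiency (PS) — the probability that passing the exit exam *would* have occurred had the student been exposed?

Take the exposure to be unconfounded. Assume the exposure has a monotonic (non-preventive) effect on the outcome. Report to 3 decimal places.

PS ≈ 0.105

p₁ = P(outcome | exposed) = 958/3387 = 0.28285
p₀ = P(outcome | unexposed) = 73/367 = 0.19891
Under exogeneity and monotonicity, PS = (p₁ − p₀)/(1 − p₀).
PS = (0.28285 − 0.19891) / 0.80109 ≈ 0.1048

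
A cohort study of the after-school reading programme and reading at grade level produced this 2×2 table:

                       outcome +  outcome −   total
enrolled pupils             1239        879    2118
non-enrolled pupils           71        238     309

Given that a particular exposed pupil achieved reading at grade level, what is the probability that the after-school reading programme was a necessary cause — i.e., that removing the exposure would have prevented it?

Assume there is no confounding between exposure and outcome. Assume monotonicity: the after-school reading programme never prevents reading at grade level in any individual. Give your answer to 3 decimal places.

PN ≈ 0.607

p₁ = P(outcome | exposed) = 1239/2118 = 0.58499
p₀ = P(outcome | unexposed) = 71/309 = 0.22977
Under exogeneity and monotonicity, PN = (p₁ − p₀)/p₁.
PN = (0.58499 − 0.22977) / 0.58499 ≈ 0.6072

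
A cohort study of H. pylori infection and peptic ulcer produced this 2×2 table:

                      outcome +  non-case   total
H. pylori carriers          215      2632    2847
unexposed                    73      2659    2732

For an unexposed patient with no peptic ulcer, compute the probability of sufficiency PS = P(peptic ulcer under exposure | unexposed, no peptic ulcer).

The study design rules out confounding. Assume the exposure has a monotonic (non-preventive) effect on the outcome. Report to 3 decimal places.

p₁ = P(outcome | exposed) = 215/2847 = 0.075518
p₀ = P(outcome | unexposed) = 73/2732 = 0.02672
Under exogeneity and monotonicity, PS = (p₁ − p₀)/(1 − p₀).
PS = (0.075518 − 0.02672) / 0.97328 ≈ 0.0501

PS ≈ 0.050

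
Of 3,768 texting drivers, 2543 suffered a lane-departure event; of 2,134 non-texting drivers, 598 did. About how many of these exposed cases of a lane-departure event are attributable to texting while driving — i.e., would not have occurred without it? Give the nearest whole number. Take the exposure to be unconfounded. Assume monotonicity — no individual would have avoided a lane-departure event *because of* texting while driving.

p₁ = P(outcome | exposed) = 2543/3768 = 0.67489
p₀ = P(outcome | unexposed) = 598/2134 = 0.28022
PN = (p₁ − p₀)/p₁ = (0.67489 − 0.28022) / 0.67489 ≈ 0.58479.
Attributable cases ≈ PN × (exposed cases) = 0.58479 × 2543 ≈ 1487.11.

about 1487 cases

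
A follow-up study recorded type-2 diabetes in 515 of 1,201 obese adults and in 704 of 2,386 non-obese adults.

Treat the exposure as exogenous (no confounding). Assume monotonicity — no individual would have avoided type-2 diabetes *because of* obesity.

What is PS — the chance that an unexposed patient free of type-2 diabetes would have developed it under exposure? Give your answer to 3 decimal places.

p₁ = P(outcome | exposed) = 515/1201 = 0.42881
p₀ = P(outcome | unexposed) = 704/2386 = 0.29505
Under exogeneity and monotonicity, PS = (p₁ − p₀) / (1 − p₀).
PS = (0.42881 − 0.29505) / (1 − 0.29505) = 0.13375 / 0.70495 ≈ 0.1897

PS ≈ 0.190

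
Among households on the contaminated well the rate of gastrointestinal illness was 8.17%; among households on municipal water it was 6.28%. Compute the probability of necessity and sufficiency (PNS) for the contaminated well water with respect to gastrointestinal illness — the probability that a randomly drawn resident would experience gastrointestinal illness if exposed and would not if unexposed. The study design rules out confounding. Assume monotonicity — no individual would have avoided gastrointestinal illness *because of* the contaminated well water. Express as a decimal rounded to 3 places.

p₁ = 0.0817, p₀ = 0.0628.
Under exogeneity and monotonicity, PNS = p₁ − p₀.
PNS = 0.0817 − 0.0628 = 0.0189

PNS ≈ 0.019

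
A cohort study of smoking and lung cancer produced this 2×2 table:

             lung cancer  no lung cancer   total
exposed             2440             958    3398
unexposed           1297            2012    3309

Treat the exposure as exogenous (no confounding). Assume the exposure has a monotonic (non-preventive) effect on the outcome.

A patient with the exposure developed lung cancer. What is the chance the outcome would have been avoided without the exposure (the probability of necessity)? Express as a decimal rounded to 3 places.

p₁ = P(outcome | exposed) = 2440/3398 = 0.71807
p₀ = P(outcome | unexposed) = 1297/3309 = 0.39196
Under exogeneity and monotonicity, PN = (p₁ − p₀) / p₁.
PN = (0.71807 − 0.39196) / 0.71807 = 0.32611 / 0.71807 ≈ 0.4541

PN ≈ 0.454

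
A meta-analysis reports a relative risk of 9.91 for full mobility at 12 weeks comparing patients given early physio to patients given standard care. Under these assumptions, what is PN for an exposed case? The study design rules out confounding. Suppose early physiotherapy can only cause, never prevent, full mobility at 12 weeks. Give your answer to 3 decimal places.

Under exogeneity and monotonicity, PN = (RR − 1) / RR = 1 − 1/RR.
PN = (9.91 − 1) / 9.91 = 8.91 / 9.91 ≈ 0.8991

PN ≈ 0.899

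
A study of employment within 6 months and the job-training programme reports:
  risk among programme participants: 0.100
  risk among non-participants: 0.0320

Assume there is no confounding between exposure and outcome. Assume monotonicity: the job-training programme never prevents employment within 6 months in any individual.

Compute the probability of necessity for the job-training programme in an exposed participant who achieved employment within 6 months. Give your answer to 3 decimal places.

PN ≈ 0.680

Let p₁ = 0.1, p₀ = 0.032.
Under exogeneity and monotonicity, PN = (p₁ − p₀) / p₁.
PN = (0.1 − 0.032) / 0.1 = 0.068 / 0.1 ≈ 0.6800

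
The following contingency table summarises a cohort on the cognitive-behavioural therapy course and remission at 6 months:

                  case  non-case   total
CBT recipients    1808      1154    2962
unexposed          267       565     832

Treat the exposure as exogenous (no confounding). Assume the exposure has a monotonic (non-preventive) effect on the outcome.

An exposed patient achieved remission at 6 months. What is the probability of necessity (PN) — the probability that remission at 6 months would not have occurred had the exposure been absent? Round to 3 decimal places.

PN ≈ 0.474

p₁ = P(outcome | exposed) = 1808/2962 = 0.6104
p₀ = P(outcome | unexposed) = 267/832 = 0.32091
Under exogeneity and monotonicity, PN = (p₁ − p₀) / p₁.
PN = (0.6104 − 0.32091) / 0.6104 = 0.28948 / 0.6104 ≈ 0.4743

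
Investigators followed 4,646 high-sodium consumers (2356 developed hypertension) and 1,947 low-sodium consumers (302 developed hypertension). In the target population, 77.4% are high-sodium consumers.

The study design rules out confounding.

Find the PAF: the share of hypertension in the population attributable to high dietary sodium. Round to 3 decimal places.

p₁ = P(outcome | exposed) = 2356/4646 = 0.5071
p₀ = P(outcome | unexposed) = 302/1947 = 0.15511
Overall risk P(Y=1) = π·p₁ + (1−π)·p₀ = 0.774×0.5071 + 0.226×0.15511 = 0.42755.
Under exogeneity, PAF = [P(Y=1) − p₀] / P(Y=1).
PAF = (0.42755 − 0.15511) / 0.42755 ≈ 0.6372

PAF ≈ 0.637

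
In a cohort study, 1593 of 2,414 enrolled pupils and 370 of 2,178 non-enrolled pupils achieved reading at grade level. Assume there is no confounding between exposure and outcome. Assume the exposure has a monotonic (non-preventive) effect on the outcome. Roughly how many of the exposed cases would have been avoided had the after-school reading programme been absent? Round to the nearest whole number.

about 1183 cases

p₁ = P(outcome | exposed) = 1593/2414 = 0.6599
p₀ = P(outcome | unexposed) = 370/2178 = 0.16988
PN = (p₁ − p₀)/p₁ = (0.6599 − 0.16988) / 0.6599 ≈ 0.74257.
Attributable cases ≈ PN × (exposed cases) = 0.74257 × 1593 ≈ 1182.91.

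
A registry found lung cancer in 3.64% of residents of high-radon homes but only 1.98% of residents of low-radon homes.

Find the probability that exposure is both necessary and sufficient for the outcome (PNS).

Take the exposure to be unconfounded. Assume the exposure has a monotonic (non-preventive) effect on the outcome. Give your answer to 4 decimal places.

p₁ = 0.0364, p₀ = 0.0198.
Under exogeneity and monotonicity, PNS = p₁ − p₀.
PNS = 0.0364 − 0.0198 = 0.0166

PNS ≈ 0.0166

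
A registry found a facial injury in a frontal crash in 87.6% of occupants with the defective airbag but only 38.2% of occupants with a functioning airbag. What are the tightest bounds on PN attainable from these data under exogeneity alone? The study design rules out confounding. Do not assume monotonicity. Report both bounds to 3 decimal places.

0.564 ≤ PN ≤ 0.705

p₁ = 0.876, p₀ = 0.382.
Under exogeneity alone the bounds on PN are max{0,(p₁−p₀)/p₁} ≤ PN ≤ min{1,(1−p₀)/p₁}.
  lower = (p₁ − p₀)/p₁ = 0.494 / 0.876 ≈ 0.5639
  upper = min{1, (1 − p₀)/p₁} = 0.618 / 0.876 ≈ 0.7055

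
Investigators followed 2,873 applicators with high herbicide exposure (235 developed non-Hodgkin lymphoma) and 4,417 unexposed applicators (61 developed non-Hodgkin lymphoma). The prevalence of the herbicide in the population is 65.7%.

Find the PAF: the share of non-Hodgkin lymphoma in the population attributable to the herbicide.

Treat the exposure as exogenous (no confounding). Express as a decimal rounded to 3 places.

PAF ≈ 0.764

p₁ = P(outcome | exposed) = 235/2873 = 0.081796
p₀ = P(outcome | unexposed) = 61/4417 = 0.01381
Overall risk P(Y=1) = π·p₁ + (1−π)·p₀ = 0.657×0.081796 + 0.343×0.01381 = 0.058477.
Under exogeneity, PAF = [P(Y=1) − p₀] / P(Y=1).
PAF = (0.058477 − 0.01381) / 0.058477 ≈ 0.7638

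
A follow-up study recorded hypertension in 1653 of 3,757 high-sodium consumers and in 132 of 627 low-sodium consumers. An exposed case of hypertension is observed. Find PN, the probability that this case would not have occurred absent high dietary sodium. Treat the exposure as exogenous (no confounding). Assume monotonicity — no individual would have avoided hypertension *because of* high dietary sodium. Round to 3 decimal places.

PN ≈ 0.522

p₁ = P(outcome | exposed) = 1653/3757 = 0.43998
p₀ = P(outcome | unexposed) = 132/627 = 0.21053
Under exogeneity and monotonicity, PN = (p₁ − p₀) / p₁.
PN = (0.43998 − 0.21053) / 0.43998 = 0.22945 / 0.43998 ≈ 0.5215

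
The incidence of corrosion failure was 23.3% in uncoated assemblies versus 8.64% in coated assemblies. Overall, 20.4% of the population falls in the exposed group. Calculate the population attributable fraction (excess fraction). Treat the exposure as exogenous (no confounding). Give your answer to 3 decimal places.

p₁ = 0.233, p₀ = 0.0864.
Overall risk P(Y=1) = π·p₁ + (1−π)·p₀ = 0.204×0.233 + 0.796×0.0864 = 0.11631.
Under exogeneity, PAF = [P(Y=1) − p₀] / P(Y=1).
PAF = (0.11631 − 0.0864) / 0.11631 ≈ 0.2571

PAF ≈ 0.257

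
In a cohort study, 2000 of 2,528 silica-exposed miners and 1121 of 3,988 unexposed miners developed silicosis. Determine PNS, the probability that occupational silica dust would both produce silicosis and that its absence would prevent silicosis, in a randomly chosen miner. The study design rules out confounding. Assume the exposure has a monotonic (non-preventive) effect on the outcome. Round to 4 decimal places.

p₁ = P(outcome | exposed) = 2000/2528 = 0.79114
p₀ = P(outcome | unexposed) = 1121/3988 = 0.28109
Under exogeneity and monotonicity, PNS = p₁ − p₀.
PNS = 0.79114 − 0.28109 = 0.51005

PNS ≈ 0.5100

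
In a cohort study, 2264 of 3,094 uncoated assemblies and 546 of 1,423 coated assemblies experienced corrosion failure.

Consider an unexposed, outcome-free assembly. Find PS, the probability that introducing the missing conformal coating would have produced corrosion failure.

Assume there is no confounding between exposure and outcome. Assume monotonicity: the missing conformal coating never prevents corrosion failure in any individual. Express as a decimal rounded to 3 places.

PS ≈ 0.565

p₁ = P(outcome | exposed) = 2264/3094 = 0.73174
p₀ = P(outcome | unexposed) = 546/1423 = 0.3837
Under exogeneity and monotonicity, PS = (p₁ − p₀) / (1 − p₀).
PS = (0.73174 − 0.3837) / (1 − 0.3837) = 0.34804 / 0.6163 ≈ 0.5647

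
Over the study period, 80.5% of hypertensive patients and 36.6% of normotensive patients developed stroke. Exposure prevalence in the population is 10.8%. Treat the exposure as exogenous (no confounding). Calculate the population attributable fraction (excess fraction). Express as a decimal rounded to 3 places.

PAF ≈ 0.115

p₁ = 0.805, p₀ = 0.366.
Overall risk P(Y=1) = π·p₁ + (1−π)·p₀ = 0.108×0.805 + 0.892×0.366 = 0.41341.
Under exogeneity, PAF = [P(Y=1) − p₀] / P(Y=1).
PAF = (0.41341 − 0.366) / 0.41341 ≈ 0.1147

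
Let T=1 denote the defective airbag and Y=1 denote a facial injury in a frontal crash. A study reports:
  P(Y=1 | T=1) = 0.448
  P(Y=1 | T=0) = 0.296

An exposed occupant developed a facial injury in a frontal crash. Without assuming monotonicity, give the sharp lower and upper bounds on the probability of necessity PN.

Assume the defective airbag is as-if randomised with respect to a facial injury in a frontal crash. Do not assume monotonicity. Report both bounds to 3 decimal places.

0.339 ≤ PN ≤ 1.000

Let p₁ = 0.448, p₀ = 0.296.
Under exogeneity alone the bounds on PN are max{0,(p₁−p₀)/p₁} ≤ PN ≤ min{1,(1−p₀)/p₁}.
  lower = (p₁ − p₀)/p₁ = 0.152 / 0.448 ≈ 0.3393
  upper = min{1, (1 − p₀)/p₁} = 0.704 / 0.448 ≈ 1.5714 → capped at 1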